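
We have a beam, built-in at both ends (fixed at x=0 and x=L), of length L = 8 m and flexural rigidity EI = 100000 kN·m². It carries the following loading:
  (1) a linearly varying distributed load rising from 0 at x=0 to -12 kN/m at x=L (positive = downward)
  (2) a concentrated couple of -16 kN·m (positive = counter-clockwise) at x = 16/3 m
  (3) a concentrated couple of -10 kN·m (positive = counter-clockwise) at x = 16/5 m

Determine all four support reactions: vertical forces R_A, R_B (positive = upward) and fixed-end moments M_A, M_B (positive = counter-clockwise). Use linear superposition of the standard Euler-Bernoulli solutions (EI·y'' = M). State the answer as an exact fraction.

Load 1 — triangular load w₀=-12 kN/m (0→w₀ over full span):
  R_A = 3w₀L/20 = 3·(-12)·8/20 = -72/5 kN
  M_A = w₀L²/30 = (-12)·8²/30 = -128/5 kN·m
  R_B = 7w₀L/20 = 7·(-12)·8/20 = -168/5 kN
  M_B = -w₀L²/20 = -(-12)·8²/20 = 192/5 kN·m
Load 2 — applied couple M₀=-16 kN·m at a=16/3 m (b=L-a=8/3):
  R_A = 6M₀ab/L³ = 6·(-16)·(16/3)·(8/3)/8³ = -8/3 kN
  M_A = M₀b(2a-b)/L² = (-16)·(8/3)·(2·(16/3)-(8/3))/8² = -16/3 kN·m
  R_B = -6M₀ab/L³ = -6·(-16)·(16/3)·(8/3)/8³ = 8/3 kN
  M_B = M₀a(2b-a)/L² = (-16)·(16/3)·(2·(8/3)-(16/3))/8² = 0 kN·m
Load 3 — applied couple M₀=-10 kN·m at a=16/5 m (b=L-a=24/5):
  R_A = 6M₀ab/L³ = 6·(-10)·(16/5)·(24/5)/8³ = -9/5 kN
  M_A = M₀b(2a-b)/L² = (-10)·(24/5)·(2·(16/5)-(24/5))/8² = -6/5 kN·m
  R_B = -6M₀ab/L³ = -6·(-10)·(16/5)·(24/5)/8³ = 9/5 kN
  M_B = M₀a(2b-a)/L² = (-10)·(16/5)·(2·(24/5)-(16/5))/8² = -16/5 kN·m
Superposition: R_A = -283/15 kN, M_A = -482/15 kN·m, R_B = -437/15 kN, M_B = 176/5 kN·m

R_A = -283/15 kN, M_A = -482/15 kN·m, R_B = -437/15 kN, M_B = 176/5 kN·m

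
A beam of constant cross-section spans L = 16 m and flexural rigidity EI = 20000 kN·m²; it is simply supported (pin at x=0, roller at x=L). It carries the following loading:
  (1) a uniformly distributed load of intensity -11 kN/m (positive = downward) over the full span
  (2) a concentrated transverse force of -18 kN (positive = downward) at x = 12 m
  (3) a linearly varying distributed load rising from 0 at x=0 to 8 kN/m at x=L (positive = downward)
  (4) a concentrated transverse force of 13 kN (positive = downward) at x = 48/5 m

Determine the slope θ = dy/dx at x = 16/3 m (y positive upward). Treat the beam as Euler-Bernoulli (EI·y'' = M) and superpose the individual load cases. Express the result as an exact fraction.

Load 1 — uniform load w=-11 kN/m over full span:
  θ_1 = -w(L³-6Lx²+4x³)/(24EI) = -(-11)·(16³-6·16·(16/3)²+4·(16/3)³)/(24·20000) = 2288/50625 rad
Load 2 — point force P=-18 kN at a=12 m (b=L-a=4):
  θ_2 = -Pb(L²-b²-3x²)/(6LEI)  [x≤a] = -(-18)·4·(16²-4²-3·(16/3)²)/(6·16·20000) = 29/5000 rad
Load 3 — triangular load w₀=8 kN/m (0→w₀ over full span):
  θ_3 = -w₀(7L⁴-30L²x²+15x⁴)/(360LEI) = -8·(7·16⁴-30·16²·(16/3)²+15·(16/3)⁴)/(360·16·20000) = -13312/759375 rad
Load 4 — point force P=13 kN at a=48/5 m (b=L-a=32/5):
  θ_4 = -Pb(L²-b²-3x²)/(6LEI)  [x≤a] = -13·(32/5)·(16²-(32/5)²-3·(16/3)²)/(6·16·20000) = -3952/703125 rad
Superposition: θ = Σ θ_i = 4228843/151875000 rad ≈ 0.027844 rad

θ(16/3) = 4228843/151875000 rad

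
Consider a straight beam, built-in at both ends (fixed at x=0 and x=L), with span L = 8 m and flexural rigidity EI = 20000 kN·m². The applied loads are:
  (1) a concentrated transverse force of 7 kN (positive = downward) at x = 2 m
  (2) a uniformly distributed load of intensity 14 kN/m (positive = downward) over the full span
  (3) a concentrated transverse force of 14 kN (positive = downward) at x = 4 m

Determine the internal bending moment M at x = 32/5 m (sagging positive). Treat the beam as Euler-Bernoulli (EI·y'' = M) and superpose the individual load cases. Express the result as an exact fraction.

Load 1 — point force P=7 kN at a=2 m (b=L-a=6):
  M_1 = Pa²(a+3b)(L-x)/L³ - Pa²b/L²  [x>a] = 7·2²·(2+3·6)·(8-(32/5))/8³ - 7·2²·6/8² = -7/8 kN·m
Load 2 — uniform load w=14 kN/m over full span:
  M_2 = wLx/2 - wL²/12 - wx²/2 = 14·8·(32/5)/2 - 14·8²/12 - 14·(32/5)²/2 = -224/75 kN·m
Load 3 — point force P=14 kN at a=4 m (b=L-a=4):
  M_3 = Pa²(a+3b)(L-x)/L³ - Pa²b/L²  [x>a] = 14·4²·(4+3·4)·(8-(32/5))/8³ - 14·4²·4/8² = -14/5 kN·m
Superposition: M = Σ M_i = -3997/600 kN·m ≈ -6.661667 kN·m

M(32/5) = -3997/600 kN·m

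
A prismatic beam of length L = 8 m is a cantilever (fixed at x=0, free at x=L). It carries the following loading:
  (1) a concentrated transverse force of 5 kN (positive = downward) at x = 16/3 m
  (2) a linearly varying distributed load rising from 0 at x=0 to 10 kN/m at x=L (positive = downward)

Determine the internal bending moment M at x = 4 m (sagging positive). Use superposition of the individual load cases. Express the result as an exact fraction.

M(4) = -220/3 kN·m

Load 1 — point force P=5 kN at a=16/3 m (b=L-a=8/3):
  M_1 = -P(a-x)  [x≤a] = -5·((16/3)-4) = -20/3 kN·m
Load 2 — triangular load w₀=10 kN/m (0→w₀ over full span):
  M_2 = w₀Lx/2 - w₀L²/3 - w₀x³/(6L) = 10·8·4/2 - 10·8²/3 - 10·4³/(6·8) = -200/3 kN·m
Superposition: M = Σ M_i = -220/3 kN·m ≈ -73.333333 kN·m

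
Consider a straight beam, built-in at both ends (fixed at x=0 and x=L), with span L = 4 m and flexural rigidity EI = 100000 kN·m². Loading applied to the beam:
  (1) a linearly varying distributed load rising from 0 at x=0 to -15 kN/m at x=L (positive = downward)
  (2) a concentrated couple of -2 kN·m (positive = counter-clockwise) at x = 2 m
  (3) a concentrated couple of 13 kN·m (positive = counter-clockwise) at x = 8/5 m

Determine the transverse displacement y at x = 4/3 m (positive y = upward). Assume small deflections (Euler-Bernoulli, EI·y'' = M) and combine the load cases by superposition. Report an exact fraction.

Load 1 — triangular load w₀=-15 kN/m (0→w₀ over full span):
  y_1 = -w₀x²(L-x)²(x+2L)/(120LEI) = -(-15)·(4/3)²·(4-(4/3))²·((4/3)+2·4)/(120·4·100000) = 28/759375 m
Load 2 — applied couple M₀=-2 kN·m at a=2 m (b=L-a=2):
  y_2 = (R_Ax³/6 - M_Ax²/2)/EI  [x≤a] with R_A=-3/4, M_A=-1/2 = ((-3/4)·(4/3)³/6 - (-1/2)·(4/3)²/2)/100000 = 1/675000 m
Load 3 — applied couple M₀=13 kN·m at a=8/5 m (b=L-a=12/5):
  y_3 = (R_Ax³/6 - M_Ax²/2)/EI  [x≤a] with R_A=117/25, M_A=39/25 = ((117/25)·(4/3)³/6 - (39/25)·(4/3)²/2)/100000 = 13/2812500 m
Superposition: y = Σ y_i = 6527/151875000 m ≈ 0.000043 m

y(4/3) = 6527/151875000 m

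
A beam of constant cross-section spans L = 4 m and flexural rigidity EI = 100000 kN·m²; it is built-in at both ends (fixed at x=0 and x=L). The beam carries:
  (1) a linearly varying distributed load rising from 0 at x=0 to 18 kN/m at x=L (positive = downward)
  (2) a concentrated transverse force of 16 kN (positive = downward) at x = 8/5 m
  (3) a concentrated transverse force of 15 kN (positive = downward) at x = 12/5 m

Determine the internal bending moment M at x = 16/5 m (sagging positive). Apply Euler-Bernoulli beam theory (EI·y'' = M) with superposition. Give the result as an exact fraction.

Load 1 — triangular load w₀=18 kN/m (0→w₀ over full span):
  M_1 = 3w₀Lx/20 - w₀L²/30 - w₀x³/(6L) = 3·18·4·(16/5)/20 - 18·4²/30 - 18·(16/5)³/(6·4) = 48/125 kN·m
Load 2 — point force P=16 kN at a=8/5 m (b=L-a=12/5):
  M_2 = Pa²(a+3b)(L-x)/L³ - Pa²b/L²  [x>a] = 16·(8/5)²·((8/5)+3·(12/5))·(4-(16/5))/4³ - 16·(8/5)²·(12/5)/4² = -1024/625 kN·m
Load 3 — point force P=15 kN at a=12/5 m (b=L-a=8/5):
  M_3 = Pa²(a+3b)(L-x)/L³ - Pa²b/L²  [x>a] = 15·(12/5)²·((12/5)+3·(8/5))·(4-(16/5))/4³ - 15·(12/5)²·(8/5)/4² = -108/125 kN·m
Superposition: M = Σ M_i = -1324/625 kN·m ≈ -2.118400 kN·m

M(16/5) = -1324/625 kN·m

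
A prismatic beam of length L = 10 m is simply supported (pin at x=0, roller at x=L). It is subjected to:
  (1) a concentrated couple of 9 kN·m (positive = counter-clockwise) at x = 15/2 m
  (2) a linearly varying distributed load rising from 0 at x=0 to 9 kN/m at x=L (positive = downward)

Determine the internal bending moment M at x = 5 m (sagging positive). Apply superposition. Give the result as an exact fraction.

Load 1 — applied couple M₀=9 kN·m at a=15/2 m (b=L-a=5/2):
  M_1 = M₀x/L  [x≤a] = 9·5/10 = 9/2 kN·m
Load 2 — triangular load w₀=9 kN/m (0→w₀ over full span):
  M_2 = w₀Lx/6 - w₀x³/(6L) = 9·10·5/6 - 9·5³/(6·10) = 225/4 kN·m
Superposition: M = Σ M_i = 243/4 kN·m ≈ 60.750000 kN·m

M(5) = 243/4 kN·m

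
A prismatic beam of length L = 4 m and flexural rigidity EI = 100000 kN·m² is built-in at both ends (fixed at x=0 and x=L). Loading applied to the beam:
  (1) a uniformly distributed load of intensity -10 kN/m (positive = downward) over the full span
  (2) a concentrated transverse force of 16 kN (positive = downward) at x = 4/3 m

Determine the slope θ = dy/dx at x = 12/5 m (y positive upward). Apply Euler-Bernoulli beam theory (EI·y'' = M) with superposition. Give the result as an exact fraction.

Load 1 — uniform load w=-10 kN/m over full span:
  θ_1 = -wx(L-x)(L-2x)/(12EI) = -(-10)·(12/5)·(4-(12/5))·(4-2·(12/5))/(12·100000) = -2/78125 rad
Load 2 — point force P=16 kN at a=4/3 m (b=L-a=8/3):
  θ_2 = Pa²(L-x)(2bL-(3b+a)(L-x))/(2L³EI)  [x>a] = 16·(4/3)²·(4-(12/5))·(2·(8/3)·4-(3·(8/3)+(4/3))·(4-(12/5)))/(2·4³·100000) = 16/703125 rad
Superposition: θ = Σ θ_i = -2/703125 rad ≈ -0.000003 rad

θ(12/5) = -2/703125 rad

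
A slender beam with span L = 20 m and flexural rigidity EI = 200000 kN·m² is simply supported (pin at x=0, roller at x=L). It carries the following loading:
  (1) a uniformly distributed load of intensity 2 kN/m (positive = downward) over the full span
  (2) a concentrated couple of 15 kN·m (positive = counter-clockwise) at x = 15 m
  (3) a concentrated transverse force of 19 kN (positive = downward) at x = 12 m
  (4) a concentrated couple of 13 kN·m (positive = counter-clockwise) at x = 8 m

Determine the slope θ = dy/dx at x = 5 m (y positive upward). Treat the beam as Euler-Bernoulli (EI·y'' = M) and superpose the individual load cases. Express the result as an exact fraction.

θ(5) = -97031/24000000 rad

Load 1 — uniform load w=2 kN/m over full span:
  θ_1 = -w(L³-6Lx²+4x³)/(24EI) = -2·(20³-6·20·5²+4·5³)/(24·200000) = -11/4800 rad
Load 2 — applied couple M₀=15 kN·m at a=15 m (b=L-a=5):
  θ_2 = (M₀x²/(2L)+C₁)/EI  [x≤a] with C₁=M₀(3b²-L²)/(6L)=-325/8 = (15·5²/(2·20)+(-325/8))/200000 = -1/6400 rad
Load 3 — point force P=19 kN at a=12 m (b=L-a=8):
  θ_3 = -Pb(L²-b²-3x²)/(6LEI)  [x≤a] = -19·8·(20²-8²-3·5²)/(6·20·200000) = -1653/1000000 rad
Load 4 — applied couple M₀=13 kN·m at a=8 m (b=L-a=12):
  θ_4 = (M₀x²/(2L)+C₁)/EI  [x≤a] with C₁=M₀(3b²-L²)/(6L)=52/15 = (13·5²/(2·20)+(52/15))/200000 = 1391/24000000 rad
Superposition: θ = Σ θ_i = -97031/24000000 rad ≈ -0.004043 rad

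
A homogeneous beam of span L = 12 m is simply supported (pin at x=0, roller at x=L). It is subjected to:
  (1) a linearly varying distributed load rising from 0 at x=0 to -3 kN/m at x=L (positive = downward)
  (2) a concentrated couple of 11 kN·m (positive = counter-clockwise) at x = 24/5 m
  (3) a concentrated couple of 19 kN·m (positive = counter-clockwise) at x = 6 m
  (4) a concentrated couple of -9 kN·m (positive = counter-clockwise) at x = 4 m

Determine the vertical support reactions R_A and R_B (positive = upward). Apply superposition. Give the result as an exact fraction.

R_A = -17/4 kN, R_B = -55/4 kN

Load 1 — triangular load w₀=-3 kN/m (0→w₀ over full span):
  R_A = w₀L/6 = (-3)·12/6 = -6 kN
  R_B = w₀L/3 = (-3)·12/3 = -12 kN
Load 2 — applied couple M₀=11 kN·m at a=24/5 m (b=L-a=36/5):
  R_A = M₀/L = 11/12 kN
  R_B = -M₀/L = -11/12 kN
Load 3 — applied couple M₀=19 kN·m at a=6 m (b=L-a=6):
  R_A = M₀/L = 19/12 kN
  R_B = -M₀/L = -19/12 kN
Load 4 — applied couple M₀=-9 kN·m at a=4 m (b=L-a=8):
  R_A = M₀/L = (-9)/12 = -3/4 kN
  R_B = -M₀/L = -(-9)/12 = 3/4 kN
Superposition: R_A = -17/4 kN, R_B = -55/4 kN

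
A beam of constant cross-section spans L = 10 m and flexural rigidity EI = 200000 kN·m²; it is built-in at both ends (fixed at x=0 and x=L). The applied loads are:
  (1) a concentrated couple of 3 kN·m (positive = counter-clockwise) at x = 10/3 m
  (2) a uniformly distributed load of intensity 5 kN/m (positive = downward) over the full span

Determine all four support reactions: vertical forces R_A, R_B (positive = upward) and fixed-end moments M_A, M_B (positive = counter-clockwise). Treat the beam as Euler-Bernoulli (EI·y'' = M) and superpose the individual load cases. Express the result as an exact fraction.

Load 1 — applied couple M₀=3 kN·m at a=10/3 m (b=L-a=20/3):
  R_A = 6M₀ab/L³ = 6·3·(10/3)·(20/3)/10³ = 2/5 kN
  M_A = M₀b(2a-b)/L² = 3·(20/3)·(2·(10/3)-(20/3))/10² = 0 kN·m
  R_B = -6M₀ab/L³ = -6·3·(10/3)·(20/3)/10³ = -2/5 kN
  M_B = M₀a(2b-a)/L² = 3·(10/3)·(2·(20/3)-(10/3))/10² = 1 kN·m
Load 2 — uniform load w=5 kN/m over full span:
  R_A = wL/2 = 5·10/2 = 25 kN
  M_A = wL²/12 = 5·10²/12 = 125/3 kN·m
  R_B = wL/2 = 5·10/2 = 25 kN
  M_B = -wL²/12 = -5·10²/12 = -125/3 kN·m
Superposition: R_A = 127/5 kN, M_A = 125/3 kN·m, R_B = 123/5 kN, M_B = -122/3 kN·m

R_A = 127/5 kN, M_A = 125/3 kN·m, R_B = 123/5 kN, M_B = -122/3 kN·m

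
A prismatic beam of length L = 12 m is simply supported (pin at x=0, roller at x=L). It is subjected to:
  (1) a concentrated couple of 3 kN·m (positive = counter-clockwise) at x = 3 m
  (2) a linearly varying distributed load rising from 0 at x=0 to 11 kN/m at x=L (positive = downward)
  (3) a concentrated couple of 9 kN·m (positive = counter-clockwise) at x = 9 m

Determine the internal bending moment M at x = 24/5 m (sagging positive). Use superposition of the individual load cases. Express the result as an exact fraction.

Load 1 — applied couple M₀=3 kN·m at a=3 m (b=L-a=9):
  M_1 = M₀x/L - M₀  [x>a] = 3·(24/5)/12 - 3 = -9/5 kN·m
Load 2 — triangular load w₀=11 kN/m (0→w₀ over full span):
  M_2 = w₀Lx/6 - w₀x³/(6L) = 11·12·(24/5)/6 - 11·(24/5)³/(6·12) = 11088/125 kN·m
Load 3 — applied couple M₀=9 kN·m at a=9 m (b=L-a=3):
  M_3 = M₀x/L  [x≤a] = 9·(24/5)/12 = 18/5 kN·m
Superposition: M = Σ M_i = 11313/125 kN·m ≈ 90.504000 kN·m

M(24/5) = 11313/125 kN·m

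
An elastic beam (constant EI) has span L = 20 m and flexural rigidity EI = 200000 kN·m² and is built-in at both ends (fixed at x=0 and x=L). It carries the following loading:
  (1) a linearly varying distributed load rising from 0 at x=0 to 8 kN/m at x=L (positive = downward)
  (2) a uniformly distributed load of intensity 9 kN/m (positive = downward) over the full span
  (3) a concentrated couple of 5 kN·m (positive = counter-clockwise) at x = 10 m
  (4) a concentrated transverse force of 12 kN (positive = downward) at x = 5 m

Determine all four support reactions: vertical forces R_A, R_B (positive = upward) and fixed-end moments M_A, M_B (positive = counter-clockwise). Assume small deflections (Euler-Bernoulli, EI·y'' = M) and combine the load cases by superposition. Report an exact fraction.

Load 1 — triangular load w₀=8 kN/m (0→w₀ over full span):
  R_A = 3w₀L/20 = 3·8·20/20 = 24 kN
  M_A = w₀L²/30 = 8·20²/30 = 320/3 kN·m
  R_B = 7w₀L/20 = 7·8·20/20 = 56 kN
  M_B = -w₀L²/20 = -8·20²/20 = -160 kN·m
Load 2 — uniform load w=9 kN/m over full span:
  R_A = wL/2 = 9·20/2 = 90 kN
  M_A = wL²/12 = 9·20²/12 = 300 kN·m
  R_B = wL/2 = 9·20/2 = 90 kN
  M_B = -wL²/12 = -9·20²/12 = -300 kN·m
Load 3 — applied couple M₀=5 kN·m at a=10 m (b=L-a=10):
  R_A = 6M₀ab/L³ = 6·5·10·10/20³ = 3/8 kN
  M_A = M₀b(2a-b)/L² = 5·10·(2·10-10)/20² = 5/4 kN·m
  R_B = -6M₀ab/L³ = -6·5·10·10/20³ = -3/8 kN
  M_B = M₀a(2b-a)/L² = 5·10·(2·10-10)/20² = 5/4 kN·m
Load 4 — point force P=12 kN at a=5 m (b=L-a=15):
  R_A = Pb²(3a+b)/L³ = 12·15²·(3·5+15)/20³ = 81/8 kN
  M_A = Pab²/L² = 12·5·15²/20² = 135/4 kN·m
  R_B = Pa²(a+3b)/L³ = 12·5²·(5+3·15)/20³ = 15/8 kN
  M_B = -Pa²b/L² = -12·5²·15/20² = -45/4 kN·m
Superposition: R_A = 249/2 kN, M_A = 1325/3 kN·m, R_B = 295/2 kN, M_B = -470 kN·m

R_A = 249/2 kN, M_A = 1325/3 kN·m, R_B = 295/2 kN, M_B = -470 kN·m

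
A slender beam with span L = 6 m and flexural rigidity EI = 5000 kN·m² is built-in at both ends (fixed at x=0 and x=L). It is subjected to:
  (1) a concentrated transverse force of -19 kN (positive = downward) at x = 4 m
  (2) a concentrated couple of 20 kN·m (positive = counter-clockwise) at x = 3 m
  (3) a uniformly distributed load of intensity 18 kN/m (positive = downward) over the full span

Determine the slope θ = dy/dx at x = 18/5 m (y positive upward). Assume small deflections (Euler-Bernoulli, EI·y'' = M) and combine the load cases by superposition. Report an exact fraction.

θ(18/5) = 1027/312500 rad

Load 1 — point force P=-19 kN at a=4 m (b=L-a=2):
  θ_1 = -Pb²x(2aL-(3a+b)x)/(2L³EI)  [x≤a] = -(-19)·2²·(18/5)·(2·4·6-(3·4+2)·(18/5))/(2·6³·5000) = -19/62500 rad
Load 2 — applied couple M₀=20 kN·m at a=3 m (b=L-a=3):
  θ_2 = (R_Ax²/2 - M_Ax - M₀(x-a))/EI  [x>a] with R_A=5, M_A=5 = (5·(18/5)²/2 - 5·(18/5) - 20·((18/5)-3))/5000 = 3/6250 rad
Load 3 — uniform load w=18 kN/m over full span:
  θ_3 = -wx(L-x)(L-2x)/(12EI) = -18·(18/5)·(6-(18/5))·(6-2·(18/5))/(12·5000) = 243/78125 rad
Superposition: θ = Σ θ_i = 1027/312500 rad ≈ 0.003286 rad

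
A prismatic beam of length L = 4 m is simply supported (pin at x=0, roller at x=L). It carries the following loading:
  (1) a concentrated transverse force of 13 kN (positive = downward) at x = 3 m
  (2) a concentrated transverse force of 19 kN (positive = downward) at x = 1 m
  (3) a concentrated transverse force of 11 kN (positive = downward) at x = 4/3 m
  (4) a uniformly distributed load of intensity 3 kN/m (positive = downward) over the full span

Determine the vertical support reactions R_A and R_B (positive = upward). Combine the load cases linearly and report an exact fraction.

Load 1 — point force P=13 kN at a=3 m (b=L-a=1):
  R_A = Pb/L = 13·1/4 = 13/4 kN
  R_B = Pa/L = 13·3/4 = 39/4 kN
Load 2 — point force P=19 kN at a=1 m (b=L-a=3):
  R_A = Pb/L = 19·3/4 = 57/4 kN
  R_B = Pa/L = 19·1/4 = 19/4 kN
Load 3 — point force P=11 kN at a=4/3 m (b=L-a=8/3):
  R_A = Pb/L = 11·(8/3)/4 = 22/3 kN
  R_B = Pa/L = 11·(4/3)/4 = 11/3 kN
Load 4 — uniform load w=3 kN/m over full span:
  R_A = wL/2 = 3·4/2 = 6 kN
  R_B = wL/2 = 3·4/2 = 6 kN
Superposition: R_A = 185/6 kN, R_B = 145/6 kN

R_A = 185/6 kN, R_B = 145/6 kN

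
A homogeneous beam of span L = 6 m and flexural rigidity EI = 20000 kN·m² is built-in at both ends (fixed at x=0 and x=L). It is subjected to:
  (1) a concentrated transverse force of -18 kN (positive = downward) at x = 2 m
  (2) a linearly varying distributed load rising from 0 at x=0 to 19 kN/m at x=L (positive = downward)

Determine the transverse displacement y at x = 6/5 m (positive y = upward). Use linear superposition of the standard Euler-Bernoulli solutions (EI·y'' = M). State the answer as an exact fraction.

Load 1 — point force P=-18 kN at a=2 m (b=L-a=4):
  y_1 = -Pb²x²(3aL-(3a+b)x)/(6L³EI)  [x≤a] = -(-18)·4²·(6/5)²·(3·2·6-(3·2+4)·(6/5))/(6·6³·20000) = 6/15625 m
Load 2 — triangular load w₀=19 kN/m (0→w₀ over full span):
  y_2 = -w₀x²(L-x)²(x+2L)/(120LEI) = -19·(6/5)²·(6-(6/5))²·((6/5)+2·6)/(120·6·20000) = -5643/9765625 m
Superposition: y = Σ y_i = -1893/9765625 m ≈ -0.000194 m

y(6/5) = -1893/9765625 m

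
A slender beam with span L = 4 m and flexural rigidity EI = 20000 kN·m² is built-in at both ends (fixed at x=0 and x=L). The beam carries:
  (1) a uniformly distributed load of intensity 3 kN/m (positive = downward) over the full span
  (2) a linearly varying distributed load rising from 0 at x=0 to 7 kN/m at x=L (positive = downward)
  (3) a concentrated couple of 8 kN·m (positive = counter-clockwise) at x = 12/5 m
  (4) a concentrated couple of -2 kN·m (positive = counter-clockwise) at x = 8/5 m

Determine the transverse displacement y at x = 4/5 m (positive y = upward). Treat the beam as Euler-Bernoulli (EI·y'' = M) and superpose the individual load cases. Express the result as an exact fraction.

y(4/5) = -6499/58593750 m

Load 1 — uniform load w=3 kN/m over full span:
  y_1 = -wx²(L-x)²/(24EI) = -3·(4/5)²·(4-(4/5))²/(24·20000) = -16/390625 m
Load 2 — triangular load w₀=7 kN/m (0→w₀ over full span):
  y_2 = -w₀x²(L-x)²(x+2L)/(120LEI) = -7·(4/5)²·(4-(4/5))²·((4/5)+2·4)/(120·4·20000) = -1232/29296875 m
Load 3 — applied couple M₀=8 kN·m at a=12/5 m (b=L-a=8/5):
  y_3 = (R_Ax³/6 - M_Ax²/2)/EI  [x≤a] with R_A=72/25, M_A=64/25 = ((72/25)·(4/5)³/6 - (64/25)·(4/5)²/2)/20000 = -56/1953125 m
Load 4 — applied couple M₀=-2 kN·m at a=8/5 m (b=L-a=12/5):
  y_4 = (R_Ax³/6 - M_Ax²/2)/EI  [x≤a] with R_A=-18/25, M_A=-6/25 = ((-18/25)·(4/5)³/6 - (-6/25)·(4/5)²/2)/20000 = 3/3906250 m
Superposition: y = Σ y_i = -6499/58593750 m ≈ -0.000111 m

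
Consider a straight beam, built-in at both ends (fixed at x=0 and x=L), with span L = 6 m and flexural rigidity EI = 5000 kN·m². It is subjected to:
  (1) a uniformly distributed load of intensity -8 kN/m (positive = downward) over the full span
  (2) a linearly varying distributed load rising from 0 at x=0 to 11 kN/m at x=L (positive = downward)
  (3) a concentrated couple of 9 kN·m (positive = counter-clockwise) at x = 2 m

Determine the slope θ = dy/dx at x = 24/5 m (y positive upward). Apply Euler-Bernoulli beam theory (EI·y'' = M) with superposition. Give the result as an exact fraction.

θ(24/5) = -1827/1562500 rad

Load 1 — uniform load w=-8 kN/m over full span:
  θ_1 = -wx(L-x)(L-2x)/(12EI) = -(-8)·(24/5)·(6-(24/5))·(6-2·(24/5))/(12·5000) = -216/78125 rad
Load 2 — triangular load w₀=11 kN/m (0→w₀ over full span):
  θ_2 = -w₀(2x(L-x)(L-2x)(x+2L)+x²(L-x)²)/(120LEI) = -11·(2·(24/5)·(6-(24/5))·(6-2·(24/5))·((24/5)+2·6)+(24/5)²·(6-(24/5))²)/(120·6·5000) = 792/390625 rad
Load 3 — applied couple M₀=9 kN·m at a=2 m (b=L-a=4):
  θ_3 = (R_Ax²/2 - M_Ax - M₀(x-a))/EI  [x>a] with R_A=2, M_A=0 = (2·(24/5)²/2 - 0·(24/5) - 9·((24/5)-2))/5000 = -27/62500 rad
Superposition: θ = Σ θ_i = -1827/1562500 rad ≈ -0.001169 rad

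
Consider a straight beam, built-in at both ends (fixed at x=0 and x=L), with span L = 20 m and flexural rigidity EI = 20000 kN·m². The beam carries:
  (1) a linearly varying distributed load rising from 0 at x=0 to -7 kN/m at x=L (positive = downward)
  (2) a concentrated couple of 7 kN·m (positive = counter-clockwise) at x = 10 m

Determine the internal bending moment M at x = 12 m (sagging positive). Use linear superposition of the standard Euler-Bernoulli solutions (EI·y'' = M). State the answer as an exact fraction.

Load 1 — triangular load w₀=-7 kN/m (0→w₀ over full span):
  M_1 = 3w₀Lx/20 - w₀L²/30 - w₀x³/(6L) = 3·(-7)·20·12/20 - (-7)·20²/30 - (-7)·12³/(6·20) = -868/15 kN·m
Load 2 — applied couple M₀=7 kN·m at a=10 m (b=L-a=10):
  M_2 = R_Ax - M_A - M₀  [x>a] with R_A=21/40, M_A=7/4 = (21/40)·12 - (7/4) - 7 = -49/20 kN·m
Superposition: M = Σ M_i = -3619/60 kN·m ≈ -60.316667 kN·m

M(12) = -3619/60 kN·m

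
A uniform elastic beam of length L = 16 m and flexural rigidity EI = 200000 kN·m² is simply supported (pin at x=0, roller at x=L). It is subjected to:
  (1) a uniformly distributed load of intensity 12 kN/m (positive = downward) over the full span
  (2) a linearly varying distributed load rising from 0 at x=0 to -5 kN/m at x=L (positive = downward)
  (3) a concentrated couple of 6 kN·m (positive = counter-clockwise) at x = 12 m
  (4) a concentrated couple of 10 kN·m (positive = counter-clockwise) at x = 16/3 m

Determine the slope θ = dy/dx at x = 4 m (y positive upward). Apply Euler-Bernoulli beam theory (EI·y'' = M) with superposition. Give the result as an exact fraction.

θ(4) = -9983/1800000 rad

Load 1 — uniform load w=12 kN/m over full span:
  θ_1 = -w(L³-6Lx²+4x³)/(24EI) = -12·(16³-6·16·4²+4·4³)/(24·200000) = -22/3125 rad
Load 2 — triangular load w₀=-5 kN/m (0→w₀ over full span):
  θ_2 = -w₀(7L⁴-30L²x²+15x⁴)/(360LEI) = -(-5)·(7·16⁴-30·16²·4²+15·4⁴)/(360·16·200000) = 1327/900000 rad
Load 3 — applied couple M₀=6 kN·m at a=12 m (b=L-a=4):
  θ_3 = (M₀x²/(2L)+C₁)/EI  [x≤a] with C₁=M₀(3b²-L²)/(6L)=-13 = (6·4²/(2·16)+(-13))/200000 = -1/20000 rad
Load 4 — applied couple M₀=10 kN·m at a=16/3 m (b=L-a=32/3):
  θ_4 = (M₀x²/(2L)+C₁)/EI  [x≤a] with C₁=M₀(3b²-L²)/(6L)=80/9 = (10·4²/(2·16)+(80/9))/200000 = 1/14400 rad
Superposition: θ = Σ θ_i = -9983/1800000 rad ≈ -0.005546 rad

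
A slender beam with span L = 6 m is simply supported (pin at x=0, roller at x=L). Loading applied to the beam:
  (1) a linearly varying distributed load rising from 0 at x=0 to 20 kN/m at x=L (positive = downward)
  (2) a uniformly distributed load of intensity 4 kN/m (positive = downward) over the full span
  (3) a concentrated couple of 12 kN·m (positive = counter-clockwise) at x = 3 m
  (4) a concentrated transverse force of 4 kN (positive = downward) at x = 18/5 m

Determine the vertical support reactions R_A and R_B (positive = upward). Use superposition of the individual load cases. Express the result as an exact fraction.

Load 1 — triangular load w₀=20 kN/m (0→w₀ over full span):
  R_A = w₀L/6 = 20·6/6 = 20 kN
  R_B = w₀L/3 = 20·6/3 = 40 kN
Load 2 — uniform load w=4 kN/m over full span:
  R_A = wL/2 = 4·6/2 = 12 kN
  R_B = wL/2 = 4·6/2 = 12 kN
Load 3 — applied couple M₀=12 kN·m at a=3 m (b=L-a=3):
  R_A = M₀/L = 12/6 = 2 kN
  R_B = -M₀/L = -12/6 = -2 kN
Load 4 — point force P=4 kN at a=18/5 m (b=L-a=12/5):
  R_A = Pb/L = 4·(12/5)/6 = 8/5 kN
  R_B = Pa/L = 4·(18/5)/6 = 12/5 kN
Superposition: R_A = 178/5 kN, R_B = 262/5 kN

R_A = 178/5 kN, R_B = 262/5 kN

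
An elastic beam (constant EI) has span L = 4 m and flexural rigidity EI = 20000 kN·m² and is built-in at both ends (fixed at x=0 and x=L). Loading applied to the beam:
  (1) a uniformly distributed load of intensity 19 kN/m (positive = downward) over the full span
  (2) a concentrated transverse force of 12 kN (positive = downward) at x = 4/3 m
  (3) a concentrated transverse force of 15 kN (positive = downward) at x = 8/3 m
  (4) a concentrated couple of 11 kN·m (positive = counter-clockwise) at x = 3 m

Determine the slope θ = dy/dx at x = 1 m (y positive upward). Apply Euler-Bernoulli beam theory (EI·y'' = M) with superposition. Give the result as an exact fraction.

Load 1 — uniform load w=19 kN/m over full span:
  θ_1 = -wx(L-x)(L-2x)/(12EI) = -19·1·(4-1)·(4-2·1)/(12·20000) = -19/40000 rad
Load 2 — point force P=12 kN at a=4/3 m (b=L-a=8/3):
  θ_2 = -Pb²x(2aL-(3a+b)x)/(2L³EI)  [x≤a] = -12·(8/3)²·1·(2·(4/3)·4-(3·(4/3)+(8/3))·1)/(2·4³·20000) = -1/7500 rad
Load 3 — point force P=15 kN at a=8/3 m (b=L-a=4/3):
  θ_3 = -Pb²x(2aL-(3a+b)x)/(2L³EI)  [x≤a] = -15·(4/3)²·1·(2·(8/3)·4-(3·(8/3)+(4/3))·1)/(2·4³·20000) = -1/8000 rad
Load 4 — applied couple M₀=11 kN·m at a=3 m (b=L-a=1):
  θ_4 = (R_Ax²/2 - M_Ax)/EI  [x≤a] with R_A=99/32, M_A=55/16 = ((99/32)·1²/2 - (55/16)·1)/20000 = -121/1280000 rad
Superposition: θ = Σ θ_i = -3179/3840000 rad ≈ -0.000828 rad

θ(1) = -3179/3840000 rad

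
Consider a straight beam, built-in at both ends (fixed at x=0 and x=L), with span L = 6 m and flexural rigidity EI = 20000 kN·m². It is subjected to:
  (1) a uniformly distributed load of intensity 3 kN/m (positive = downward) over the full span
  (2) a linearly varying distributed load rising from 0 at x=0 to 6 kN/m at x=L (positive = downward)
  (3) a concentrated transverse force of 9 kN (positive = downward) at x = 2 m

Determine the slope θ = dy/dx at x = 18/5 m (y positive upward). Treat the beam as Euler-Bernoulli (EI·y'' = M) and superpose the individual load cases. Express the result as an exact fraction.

θ(18/5) = 1179/3125000 rad

Load 1 — uniform load w=3 kN/m over full span:
  θ_1 = -wx(L-x)(L-2x)/(12EI) = -3·(18/5)·(6-(18/5))·(6-2·(18/5))/(12·20000) = 81/625000 rad
Load 2 — triangular load w₀=6 kN/m (0→w₀ over full span):
  θ_2 = -w₀(2x(L-x)(L-2x)(x+2L)+x²(L-x)²)/(120LEI) = -6·(2·(18/5)·(6-(18/5))·(6-2·(18/5))·((18/5)+2·6)+(18/5)²·(6-(18/5))²)/(120·6·20000) = 81/781250 rad
Load 3 — point force P=9 kN at a=2 m (b=L-a=4):
  θ_3 = Pa²(L-x)(2bL-(3b+a)(L-x))/(2L³EI)  [x>a] = 9·2²·(6-(18/5))·(2·4·6-(3·4+2)·(6-(18/5)))/(2·6³·20000) = 9/62500 rad
Superposition: θ = Σ θ_i = 1179/3125000 rad ≈ 0.000377 rad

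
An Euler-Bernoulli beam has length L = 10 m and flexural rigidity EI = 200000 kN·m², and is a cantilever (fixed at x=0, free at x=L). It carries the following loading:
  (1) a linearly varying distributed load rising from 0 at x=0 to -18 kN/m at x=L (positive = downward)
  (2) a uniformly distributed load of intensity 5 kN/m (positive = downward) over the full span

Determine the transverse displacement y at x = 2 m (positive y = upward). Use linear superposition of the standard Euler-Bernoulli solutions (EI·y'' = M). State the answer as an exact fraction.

Load 1 — triangular load w₀=-18 kN/m (0→w₀ over full span):
  y_1 = (w₀Lx³/12-w₀L²x²/6-w₀x⁵/(120L))/EI = ((-18)·10·2³/12-(-18)·10²·2²/6-(-18)·2⁵/(120·10))/200000 = 6753/1250000 m
Load 2 — uniform load w=5 kN/m over full span:
  y_2 = -wx²(x²-4Lx+6L²)/(24EI) = -5·2²·(2²-4·10·2+6·10²)/(24·200000) = -131/60000 m
Superposition: y = Σ y_i = 24143/7500000 m ≈ 0.003219 m

y(2) = 24143/7500000 m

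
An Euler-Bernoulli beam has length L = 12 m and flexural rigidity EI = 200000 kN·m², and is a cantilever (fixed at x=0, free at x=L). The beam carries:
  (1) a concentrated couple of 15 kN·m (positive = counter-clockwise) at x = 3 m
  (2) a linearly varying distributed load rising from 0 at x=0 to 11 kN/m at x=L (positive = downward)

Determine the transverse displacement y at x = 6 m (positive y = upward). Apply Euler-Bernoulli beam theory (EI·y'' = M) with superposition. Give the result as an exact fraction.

y(6) = -69849/2000000 m

Load 1 — applied couple M₀=15 kN·m at a=3 m (b=L-a=9):
  y_1 = M₀a(2x-a)/(2EI)  [x>a] = 15·3·(2·6-3)/(2·200000) = 81/80000 m
Load 2 — triangular load w₀=11 kN/m (0→w₀ over full span):
  y_2 = (w₀Lx³/12-w₀L²x²/6-w₀x⁵/(120L))/EI = (11·12·6³/12-11·12²·6²/6-11·6⁵/(120·12))/200000 = -35937/1000000 m
Superposition: y = Σ y_i = -69849/2000000 m ≈ -0.034924 m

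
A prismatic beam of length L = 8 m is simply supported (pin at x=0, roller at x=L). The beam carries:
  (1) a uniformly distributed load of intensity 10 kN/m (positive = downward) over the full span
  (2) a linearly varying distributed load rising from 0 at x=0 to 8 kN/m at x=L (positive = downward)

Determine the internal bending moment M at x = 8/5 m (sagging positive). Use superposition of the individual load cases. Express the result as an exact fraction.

Load 1 — uniform load w=10 kN/m over full span:
  M_1 = wx(L-x)/2 = 10·(8/5)·(8-(8/5))/2 = 256/5 kN·m
Load 2 — triangular load w₀=8 kN/m (0→w₀ over full span):
  M_2 = w₀Lx/6 - w₀x³/(6L) = 8·8·(8/5)/6 - 8·(8/5)³/(6·8) = 2048/125 kN·m
Superposition: M = Σ M_i = 8448/125 kN·m ≈ 67.584000 kN·m

M(8/5) = 8448/125 kN·m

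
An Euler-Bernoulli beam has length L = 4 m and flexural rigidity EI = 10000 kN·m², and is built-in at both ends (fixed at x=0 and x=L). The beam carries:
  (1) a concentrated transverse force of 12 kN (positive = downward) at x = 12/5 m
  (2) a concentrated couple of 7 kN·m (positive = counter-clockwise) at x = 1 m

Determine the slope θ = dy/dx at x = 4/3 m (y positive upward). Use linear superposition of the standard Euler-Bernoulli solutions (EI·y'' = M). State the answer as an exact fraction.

θ(4/3) = -917/7500000 rad

Load 1 — point force P=12 kN at a=12/5 m (b=L-a=8/5):
  θ_1 = -Pb²x(2aL-(3a+b)x)/(2L³EI)  [x≤a] = -12·(8/5)²·(4/3)·(2·(12/5)·4-(3·(12/5)+(8/5))·(4/3))/(2·4³·10000) = -56/234375 rad
Load 2 — applied couple M₀=7 kN·m at a=1 m (b=L-a=3):
  θ_2 = (R_Ax²/2 - M_Ax - M₀(x-a))/EI  [x>a] with R_A=63/32, M_A=-21/16 = ((63/32)·(4/3)²/2 - (-21/16)·(4/3) - 7·((4/3)-1))/10000 = 7/60000 rad
Superposition: θ = Σ θ_i = -917/7500000 rad ≈ -0.000122 rad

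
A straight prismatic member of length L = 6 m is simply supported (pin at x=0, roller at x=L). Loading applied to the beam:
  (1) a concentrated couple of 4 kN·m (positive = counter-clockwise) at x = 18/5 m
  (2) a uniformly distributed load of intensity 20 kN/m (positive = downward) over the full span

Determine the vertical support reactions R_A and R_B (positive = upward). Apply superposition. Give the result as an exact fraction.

Load 1 — applied couple M₀=4 kN·m at a=18/5 m (b=L-a=12/5):
  R_A = M₀/L = 4/6 = 2/3 kN
  R_B = -M₀/L = -4/6 = -2/3 kN
Load 2 — uniform load w=20 kN/m over full span:
  R_A = wL/2 = 20·6/2 = 60 kN
  R_B = wL/2 = 20·6/2 = 60 kN
Superposition: R_A = 182/3 kN, R_B = 178/3 kN

R_A = 182/3 kN, R_B = 178/3 kN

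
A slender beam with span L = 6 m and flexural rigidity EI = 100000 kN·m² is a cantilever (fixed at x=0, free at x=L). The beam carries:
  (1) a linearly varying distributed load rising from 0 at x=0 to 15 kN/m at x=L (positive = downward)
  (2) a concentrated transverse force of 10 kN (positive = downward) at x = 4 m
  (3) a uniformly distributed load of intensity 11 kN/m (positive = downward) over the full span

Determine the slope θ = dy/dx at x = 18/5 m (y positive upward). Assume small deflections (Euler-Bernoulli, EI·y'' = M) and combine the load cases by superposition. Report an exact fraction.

θ(18/5) = -102969/12500000 rad

Load 1 — triangular load w₀=15 kN/m (0→w₀ over full span):
  θ_1 = (w₀Lx²/4-w₀L²x/3-w₀x⁴/(24L))/EI = (15·6·(18/5)²/4-15·6²·(18/5)/3-15·(18/5)⁴/(24·6))/100000 = -46737/12500000 rad
Load 2 — point force P=10 kN at a=4 m (b=L-a=2):
  θ_2 = -Px(2a-x)/(2EI)  [x≤a] = -10·(18/5)·(2·4-(18/5))/(2·100000) = -99/125000 rad
Load 3 — uniform load w=11 kN/m over full span:
  θ_3 = -wx(x²-3Lx+3L²)/(6EI) = -11·(18/5)·((18/5)²-3·6·(18/5)+3·6²)/(6·100000) = -11583/3125000 rad
Superposition: θ = Σ θ_i = -102969/12500000 rad ≈ -0.008238 rad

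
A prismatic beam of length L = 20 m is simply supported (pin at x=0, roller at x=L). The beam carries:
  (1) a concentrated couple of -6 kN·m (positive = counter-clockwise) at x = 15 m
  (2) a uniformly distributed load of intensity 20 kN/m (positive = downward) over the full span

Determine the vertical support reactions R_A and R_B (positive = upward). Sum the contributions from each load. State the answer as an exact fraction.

Load 1 — applied couple M₀=-6 kN·m at a=15 m (b=L-a=5):
  R_A = M₀/L = (-6)/20 = -3/10 kN
  R_B = -M₀/L = -(-6)/20 = 3/10 kN
Load 2 — uniform load w=20 kN/m over full span:
  R_A = wL/2 = 20·20/2 = 200 kN
  R_B = wL/2 = 20·20/2 = 200 kN
Superposition: R_A = 1997/10 kN, R_B = 2003/10 kN

R_A = 1997/10 kN, R_B = 2003/10 kN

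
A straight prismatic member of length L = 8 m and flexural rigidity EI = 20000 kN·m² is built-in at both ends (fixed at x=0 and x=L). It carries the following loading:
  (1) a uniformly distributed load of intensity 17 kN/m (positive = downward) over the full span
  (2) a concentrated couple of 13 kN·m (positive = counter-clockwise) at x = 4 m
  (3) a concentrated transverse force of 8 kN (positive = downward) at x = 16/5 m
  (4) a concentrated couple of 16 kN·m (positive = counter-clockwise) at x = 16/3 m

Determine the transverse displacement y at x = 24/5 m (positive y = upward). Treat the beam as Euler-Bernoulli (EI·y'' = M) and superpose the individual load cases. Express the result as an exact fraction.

Load 1 — uniform load w=17 kN/m over full span:
  y_1 = -wx²(L-x)²/(24EI) = -17·(24/5)²·(8-(24/5))²/(24·20000) = -3264/390625 m
Load 2 — applied couple M₀=13 kN·m at a=4 m (b=L-a=4):
  y_2 = (R_Ax³/6 - M_Ax²/2 - M₀(x-a)²/2)/EI  [x>a] with R_A=39/16, M_A=13/4 = ((39/16)·(24/5)³/6 - (13/4)·(24/5)²/2 - 13·((24/5)-4)²/2)/20000 = 13/78125 m
Load 3 — point force P=8 kN at a=16/5 m (b=L-a=24/5):
  y_3 = -Pa²(L-x)²(3bL-(3b+a)(L-x))/(6L³EI)  [x>a] = -8·(16/5)²·(8-(24/5))²·(3·(24/5)·8-(3·(24/5)+(16/5))·(8-(24/5)))/(6·8³·20000) = -23552/29296875 m
Load 4 — applied couple M₀=16 kN·m at a=16/3 m (b=L-a=8/3):
  y_4 = (R_Ax³/6 - M_Ax²/2)/EI  [x≤a] with R_A=8/3, M_A=16/3 = ((8/3)·(24/5)³/6 - (16/3)·(24/5)²/2)/20000 = -48/78125 m
Superposition: y = Σ y_i = -281477/29296875 m ≈ -0.009608 m

y(24/5) = -281477/29296875 m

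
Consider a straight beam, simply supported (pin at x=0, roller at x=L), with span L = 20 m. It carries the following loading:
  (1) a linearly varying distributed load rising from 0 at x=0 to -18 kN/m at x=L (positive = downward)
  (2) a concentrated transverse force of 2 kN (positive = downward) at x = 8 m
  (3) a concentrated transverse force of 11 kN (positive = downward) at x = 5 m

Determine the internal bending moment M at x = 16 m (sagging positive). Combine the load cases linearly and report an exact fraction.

Load 1 — triangular load w₀=-18 kN/m (0→w₀ over full span):
  M_1 = w₀Lx/6 - w₀x³/(6L) = (-18)·20·16/6 - (-18)·16³/(6·20) = -1728/5 kN·m
Load 2 — point force P=2 kN at a=8 m (b=L-a=12):
  M_2 = Pa(L-x)/L  [x>a] = 2·8·(20-16)/20 = 16/5 kN·m
Load 3 — point force P=11 kN at a=5 m (b=L-a=15):
  M_3 = Pa(L-x)/L  [x>a] = 11·5·(20-16)/20 = 11 kN·m
Superposition: M = Σ M_i = -1657/5 kN·m ≈ -331.400000 kN·m

M(16) = -1657/5 kN·m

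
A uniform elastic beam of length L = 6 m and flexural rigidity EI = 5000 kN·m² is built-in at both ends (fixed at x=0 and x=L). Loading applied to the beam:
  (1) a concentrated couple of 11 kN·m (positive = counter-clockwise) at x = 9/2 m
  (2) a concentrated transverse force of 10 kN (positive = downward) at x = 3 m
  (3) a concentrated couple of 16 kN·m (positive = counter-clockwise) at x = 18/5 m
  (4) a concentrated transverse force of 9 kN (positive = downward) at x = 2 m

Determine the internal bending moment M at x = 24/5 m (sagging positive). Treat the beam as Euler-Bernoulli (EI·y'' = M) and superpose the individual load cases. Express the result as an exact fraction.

M(24/5) = -19851/2000 kN·m

Load 1 — applied couple M₀=11 kN·m at a=9/2 m (b=L-a=3/2):
  M_1 = R_Ax - M_A - M₀  [x>a] with R_A=33/16, M_A=55/16 = (33/16)·(24/5) - (55/16) - 11 = -363/80 kN·m
Load 2 — point force P=10 kN at a=3 m (b=L-a=3):
  M_2 = Pa²(a+3b)(L-x)/L³ - Pa²b/L²  [x>a] = 10·3²·(3+3·3)·(6-(24/5))/6³ - 10·3²·3/6² = -3/2 kN·m
Load 3 — applied couple M₀=16 kN·m at a=18/5 m (b=L-a=12/5):
  M_3 = R_Ax - M_A - M₀  [x>a] with R_A=96/25, M_A=128/25 = (96/25)·(24/5) - (128/25) - 16 = -336/125 kN·m
Load 4 — point force P=9 kN at a=2 m (b=L-a=4):
  M_4 = Pa²(a+3b)(L-x)/L³ - Pa²b/L²  [x>a] = 9·2²·(2+3·4)·(6-(24/5))/6³ - 9·2²·4/6² = -6/5 kN·m
Superposition: M = Σ M_i = -19851/2000 kN·m ≈ -9.925500 kN·m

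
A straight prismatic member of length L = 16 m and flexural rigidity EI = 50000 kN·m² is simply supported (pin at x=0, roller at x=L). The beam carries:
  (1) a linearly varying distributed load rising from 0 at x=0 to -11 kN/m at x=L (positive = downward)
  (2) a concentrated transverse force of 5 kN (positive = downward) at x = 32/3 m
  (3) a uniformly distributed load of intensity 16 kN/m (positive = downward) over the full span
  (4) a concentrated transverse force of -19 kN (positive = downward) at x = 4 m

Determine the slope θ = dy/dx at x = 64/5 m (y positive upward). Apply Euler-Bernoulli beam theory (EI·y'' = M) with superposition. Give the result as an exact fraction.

θ(64/5) = 32931857/1265625000 rad

Load 1 — triangular load w₀=-11 kN/m (0→w₀ over full span):
  θ_1 = -w₀(7L⁴-30L²x²+15x⁴)/(360LEI) = -(-11)·(7·16⁴-30·16²·(64/5)²+15·(64/5)⁴)/(360·16·50000) = -266464/17578125 rad
Load 2 — point force P=5 kN at a=32/3 m (b=L-a=16/3):
  θ_2 = -Pa(2L²-6Lx+3x²+a²)/(6LEI)  [x>a] = -5·(32/3)·(2·16²-6·16·(64/5)+3·(64/5)²+(32/3)²)/(6·16·50000) = 1568/1265625 rad
Load 3 — uniform load w=16 kN/m over full span:
  θ_3 = -w(L³-6Lx²+4x³)/(24EI) = -16·(16³-6·16·(64/5)²+4·(64/5)³)/(24·50000) = 16896/390625 rad
Load 4 — point force P=-19 kN at a=4 m (b=L-a=12):
  θ_4 = -Pa(2L²-6Lx+3x²+a²)/(6LEI)  [x>a] = -(-19)·4·(2·16²-6·16·(64/5)+3·(64/5)²+4²)/(6·16·50000) = -2071/625000 rad
Superposition: θ = Σ θ_i = 32931857/1265625000 rad ≈ 0.026020 rad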